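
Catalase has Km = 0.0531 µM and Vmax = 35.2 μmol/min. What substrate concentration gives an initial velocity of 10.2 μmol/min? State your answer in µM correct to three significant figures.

Rearranging v = Vmax[S]/(Km+[S]) gives [S] = Km·v/(Vmax − v).
[S] = 0.0531 × 10.2 / (35.2 − 10.2) = 0.5416/25.00 = 0.0217 µM.

0.0217 µM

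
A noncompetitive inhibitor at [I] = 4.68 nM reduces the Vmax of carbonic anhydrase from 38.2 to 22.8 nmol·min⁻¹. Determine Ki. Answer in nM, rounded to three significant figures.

Noncompetitive: Vmax,app = Vmax/α with α = 1 + [I]/Ki.
α = Vmax/Vmax,app = 38.2/22.8 = 1.675.
Ki = [I]/(α − 1) = 4.68/0.6754 = 6.93 nM.

6.93 nM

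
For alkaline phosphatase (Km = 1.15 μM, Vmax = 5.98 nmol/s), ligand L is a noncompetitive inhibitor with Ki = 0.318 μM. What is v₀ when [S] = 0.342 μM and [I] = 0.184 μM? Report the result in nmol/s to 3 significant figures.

With α = 1 + [I]/Ki = 1 + 0.184/0.318 = 1.579, the noncompetitive rate law is v = (Vmax/α)·[S] / (Km + [S]).
v = (5.98/1.579)×0.342 / (1.15 + 0.342) = 1.296/1.492 = 0.868 nmol/s.

0.868 nmol/s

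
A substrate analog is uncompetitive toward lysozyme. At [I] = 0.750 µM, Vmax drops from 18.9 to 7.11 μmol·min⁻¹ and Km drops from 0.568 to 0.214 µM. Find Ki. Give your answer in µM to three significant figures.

Uncompetitive: Vmax,app = Vmax/α (and Km,app = Km/α) with α = 1 + [I]/Ki.
α = Vmax/Vmax,app = 18.9/7.11 = 2.658.
Ki = [I]/(α − 1) = 0.750/1.658 = 0.452 µM.

0.452 µM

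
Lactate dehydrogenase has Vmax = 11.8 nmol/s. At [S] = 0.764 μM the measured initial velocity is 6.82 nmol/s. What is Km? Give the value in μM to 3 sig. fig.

0.558 μM

From v = Vmax[S]/(Km+[S]), Km = [S](Vmax − v)/v.
Km = 0.764 × (11.8 − 6.82) / 6.82 = 3.805/6.82 = 0.558 μM.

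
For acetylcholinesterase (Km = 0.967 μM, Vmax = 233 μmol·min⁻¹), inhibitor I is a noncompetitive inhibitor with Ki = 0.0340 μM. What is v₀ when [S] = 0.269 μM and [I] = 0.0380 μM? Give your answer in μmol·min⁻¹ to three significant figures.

23.9 μmol·min⁻¹

α = 1 + [I]/Ki = 1 + 0.0380/0.0340 = 2.118.
For a noncompetitive inhibitor, Vmax is reduced to Vmax/α while Km is unchanged: Km,app = 0.967 μM, Vmax,app = 110 μmol·min⁻¹.
v = Vmax,app·[S]/(Km,app + [S]) = 110 × 0.269/(0.967 + 0.269) = 23.9 μmol·min⁻¹.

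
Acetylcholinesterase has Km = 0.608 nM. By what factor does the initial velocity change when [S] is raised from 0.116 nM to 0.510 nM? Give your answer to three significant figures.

Since Vmax cancels, v₂/v₁ = [S]₂(Km+[S]₁) / [S]₁(Km+[S]₂).
= 0.510×(0.608+0.116) / (0.116×(0.608+0.510)) = 0.3692/0.1297 = 2.85.

2.85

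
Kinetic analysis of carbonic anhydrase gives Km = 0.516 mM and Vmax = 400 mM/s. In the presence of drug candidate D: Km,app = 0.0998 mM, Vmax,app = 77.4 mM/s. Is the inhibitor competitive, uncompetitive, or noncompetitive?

Both Km and Vmax decrease by the same factor (~5.17-fold) — characteristic of uncompetitive inhibition.

uncompetitive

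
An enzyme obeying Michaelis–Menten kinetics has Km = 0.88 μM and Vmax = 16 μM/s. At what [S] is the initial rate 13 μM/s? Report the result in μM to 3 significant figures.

Rearranging v = Vmax[S]/(Km+[S]) gives [S] = Km·v/(Vmax − v).
[S] = 0.88 × 13 / (16 − 13) = 11.44/3.000 = 3.81 μM.

3.81 μM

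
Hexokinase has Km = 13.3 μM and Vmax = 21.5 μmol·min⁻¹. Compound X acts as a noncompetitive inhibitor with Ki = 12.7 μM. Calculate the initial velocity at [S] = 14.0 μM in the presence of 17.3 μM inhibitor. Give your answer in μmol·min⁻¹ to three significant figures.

4.67 μmol·min⁻¹

With α = 1 + [I]/Ki = 1 + 17.3/12.7 = 2.362, the noncompetitive rate law is v = (Vmax/α)·[S] / (Km + [S]).
v = (21.5/2.362)×14.0 / (13.3 + 14.0) = 127.4/27.30 = 4.67 μmol·min⁻¹.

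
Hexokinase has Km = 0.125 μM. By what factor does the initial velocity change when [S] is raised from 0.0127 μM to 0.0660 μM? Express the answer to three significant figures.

3.75

The fractional saturations are [S]/(Km+[S]) = 0.0127/0.1377 = 0.09223 and 0.0660/0.1910 = 0.3455.
v₂/v₁ is just their ratio: 0.3455/0.09223 = 3.75.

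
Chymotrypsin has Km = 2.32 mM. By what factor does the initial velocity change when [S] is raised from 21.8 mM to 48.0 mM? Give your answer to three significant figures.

The fractional saturations are [S]/(Km+[S]) = 21.8/24.12 = 0.9038 and 48.0/50.32 = 0.9539.
v₂/v₁ is just their ratio: 0.9539/0.9038 = 1.06.

1.06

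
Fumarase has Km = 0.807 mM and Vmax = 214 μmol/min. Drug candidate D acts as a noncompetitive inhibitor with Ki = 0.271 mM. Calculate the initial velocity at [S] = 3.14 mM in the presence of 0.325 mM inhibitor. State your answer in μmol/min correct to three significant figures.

77.4 μmol/min

With α = 1 + [I]/Ki = 1 + 0.325/0.271 = 2.199, the noncompetitive rate law is v = (Vmax/α)·[S] / (Km + [S]).
v = (214/2.199)×3.14 / (0.807 + 3.14) = 305.5/3.947 = 77.4 μmol/min.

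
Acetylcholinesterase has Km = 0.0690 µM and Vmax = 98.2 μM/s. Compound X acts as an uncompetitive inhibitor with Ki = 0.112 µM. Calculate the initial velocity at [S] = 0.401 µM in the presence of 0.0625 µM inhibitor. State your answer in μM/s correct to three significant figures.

56.8 μM/s

With α = 1 + [I]/Ki = 1 + 0.0625/0.112 = 1.558, the uncompetitive rate law is v = (Vmax/α)·[S] / (Km/α + [S]).
v = (98.2/1.558)×0.401 / (0.0690/1.558 + 0.401) = 25.27/0.4453 = 56.8 μM/s.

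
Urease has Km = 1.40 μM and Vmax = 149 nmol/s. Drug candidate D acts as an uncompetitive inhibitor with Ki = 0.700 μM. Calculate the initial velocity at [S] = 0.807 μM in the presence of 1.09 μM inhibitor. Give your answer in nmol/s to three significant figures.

34.7 nmol/s

α = 1 + [I]/Ki = 1 + 1.09/0.700 = 2.557.
For an uncompetitive inhibitor, both parameters are divided by α, giving Vmax/α and Km/α: Km,app = 0.547 μM, Vmax,app = 58.3 nmol/s.
v = Vmax,app·[S]/(Km,app + [S]) = 58.3 × 0.807/(0.547 + 0.807) = 34.7 nmol/s.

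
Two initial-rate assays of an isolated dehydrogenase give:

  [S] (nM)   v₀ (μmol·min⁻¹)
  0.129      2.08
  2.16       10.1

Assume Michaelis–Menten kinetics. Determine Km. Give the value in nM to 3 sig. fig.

0.701 nM

In reciprocal form, 1/v = (Km/Vmax)·(1/[S]) + 1/Vmax. The two points give (1/[S], 1/v) = (7.752, 0.4808) and (0.4630, 0.09901).
Slope = (0.4808 − 0.09901)/(7.752 − 0.4630) = 0.05237; intercept = 0.4808 − 0.05237×7.752 = 0.07476.
Vmax = 1/intercept = 13.4 μmol·min⁻¹; Km = slope × Vmax = 0.05237 × 13.4 = 0.701 nM.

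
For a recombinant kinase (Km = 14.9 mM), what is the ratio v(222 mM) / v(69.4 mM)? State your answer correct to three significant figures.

The fractional saturations are [S]/(Km+[S]) = 69.4/84.30 = 0.8233 and 222/236.9 = 0.9371.
v₂/v₁ is just their ratio: 0.9371/0.8233 = 1.14.

1.14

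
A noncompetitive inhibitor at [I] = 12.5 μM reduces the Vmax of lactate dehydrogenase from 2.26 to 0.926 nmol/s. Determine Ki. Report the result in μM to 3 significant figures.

Noncompetitive: Vmax,app = Vmax/α with α = 1 + [I]/Ki.
α = Vmax/Vmax,app = 2.26/0.926 = 2.441.
Ki = [I]/(α − 1) = 12.5/1.441 = 8.68 μM.

8.68 μM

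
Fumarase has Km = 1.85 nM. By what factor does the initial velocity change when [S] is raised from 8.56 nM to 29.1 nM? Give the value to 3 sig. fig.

1.14

The fractional saturations are [S]/(Km+[S]) = 8.56/10.41 = 0.8223 and 29.1/30.95 = 0.9402.
v₂/v₁ is just their ratio: 0.9402/0.8223 = 1.14.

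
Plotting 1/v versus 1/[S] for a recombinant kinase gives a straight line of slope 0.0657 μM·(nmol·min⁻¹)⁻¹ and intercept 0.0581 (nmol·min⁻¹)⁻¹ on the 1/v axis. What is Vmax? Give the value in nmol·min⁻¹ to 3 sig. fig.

The y-intercept of a Lineweaver–Burk plot equals 1/Vmax, so Vmax = 1/0.0581 = 17.2 nmol·min⁻¹.

17.2 nmol·min⁻¹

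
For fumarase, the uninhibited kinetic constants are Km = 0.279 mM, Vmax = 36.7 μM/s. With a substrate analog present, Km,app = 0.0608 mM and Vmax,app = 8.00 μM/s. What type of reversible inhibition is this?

uncompetitive

Both Km and Vmax decrease by the same factor (~4.59-fold) — characteristic of uncompetitive inhibition.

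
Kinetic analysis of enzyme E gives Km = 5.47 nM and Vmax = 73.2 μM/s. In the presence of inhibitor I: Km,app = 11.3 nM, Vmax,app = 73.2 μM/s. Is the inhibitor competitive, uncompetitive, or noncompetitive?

competitive

Km increases (5.47 → 11.3 nM) while Vmax is unchanged — the hallmark of competitive inhibition.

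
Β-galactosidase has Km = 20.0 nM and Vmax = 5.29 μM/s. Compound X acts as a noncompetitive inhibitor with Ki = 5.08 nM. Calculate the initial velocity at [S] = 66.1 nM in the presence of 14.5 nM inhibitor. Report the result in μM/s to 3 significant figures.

With α = 1 + [I]/Ki = 1 + 14.5/5.08 = 3.854, the noncompetitive rate law is v = (Vmax/α)·[S] / (Km + [S]).
v = (5.29/3.854)×66.1 / (20.0 + 66.1) = 90.72/86.10 = 1.05 μM/s.

1.05 μM/s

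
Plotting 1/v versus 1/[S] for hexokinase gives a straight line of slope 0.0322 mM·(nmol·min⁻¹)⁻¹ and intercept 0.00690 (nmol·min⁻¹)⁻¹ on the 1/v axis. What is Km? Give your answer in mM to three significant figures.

y-intercept = 1/Vmax ⇒ Vmax = 145 nmol·min⁻¹; slope = Km/Vmax ⇒ Km = slope × Vmax.
Km = 0.0322 × 145 = 4.67 mM.

4.67 mM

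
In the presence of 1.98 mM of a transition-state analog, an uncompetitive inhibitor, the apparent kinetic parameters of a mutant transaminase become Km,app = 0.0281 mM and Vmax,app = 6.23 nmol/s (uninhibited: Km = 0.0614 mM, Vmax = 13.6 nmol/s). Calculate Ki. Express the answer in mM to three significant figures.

1.67 mM

Uncompetitive: Vmax,app = Vmax/α (and Km,app = Km/α) with α = 1 + [I]/Ki.
α = Vmax/Vmax,app = 13.6/6.23 = 2.183.
Since α = 1 + [I]/Ki, [I]/Ki = 2.183 − 1 = 1.183 and Ki = 1.98/1.183 = 1.67 mM.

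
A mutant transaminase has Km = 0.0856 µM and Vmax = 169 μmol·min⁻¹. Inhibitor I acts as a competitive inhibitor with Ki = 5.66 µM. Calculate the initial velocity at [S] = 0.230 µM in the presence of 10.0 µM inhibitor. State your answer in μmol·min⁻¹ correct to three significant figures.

83.3 μmol·min⁻¹

α = 1 + [I]/Ki = 1 + 10.0/5.66 = 2.767.
For a competitive inhibitor, Vmax is unchanged and the apparent Km becomes α·Km: Km,app = 0.237 µM, Vmax,app = 169 μmol·min⁻¹.
v = Vmax,app·[S]/(Km,app + [S]) = 169 × 0.230/(0.237 + 0.230) = 83.3 μmol·min⁻¹.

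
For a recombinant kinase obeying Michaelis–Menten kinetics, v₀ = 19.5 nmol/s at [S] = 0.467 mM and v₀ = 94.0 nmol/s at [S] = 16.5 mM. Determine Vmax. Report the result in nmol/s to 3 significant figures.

In reciprocal form, 1/v = (Km/Vmax)·(1/[S]) + 1/Vmax. The two points give (1/[S], 1/v) = (2.141, 0.05128) and (0.06061, 0.01064).
Slope = (0.05128 − 0.01064)/(2.141 − 0.06061) = 0.01953; intercept = 0.05128 − 0.01953×2.141 = 0.009454.
Vmax = 1/intercept = 106 nmol/s; Km = slope × Vmax = 0.01953 × 106 = 2.07 mM.

106 nmol/s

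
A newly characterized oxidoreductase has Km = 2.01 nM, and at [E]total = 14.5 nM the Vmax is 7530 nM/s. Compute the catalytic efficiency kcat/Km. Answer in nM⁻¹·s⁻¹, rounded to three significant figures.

258 nM⁻¹·s⁻¹

kcat = Vmax/[E]total = 7530/14.5 = 519 s⁻¹.
kcat/Km = 519/2.01 = 258 nM⁻¹·s⁻¹.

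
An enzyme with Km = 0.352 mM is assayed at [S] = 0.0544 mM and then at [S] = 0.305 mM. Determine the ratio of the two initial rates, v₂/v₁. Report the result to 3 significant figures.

3.47

Since Vmax cancels, v₂/v₁ = [S]₂(Km+[S]₁) / [S]₁(Km+[S]₂).
= 0.305×(0.352+0.0544) / (0.0544×(0.352+0.305)) = 0.1240/0.03574 = 3.47.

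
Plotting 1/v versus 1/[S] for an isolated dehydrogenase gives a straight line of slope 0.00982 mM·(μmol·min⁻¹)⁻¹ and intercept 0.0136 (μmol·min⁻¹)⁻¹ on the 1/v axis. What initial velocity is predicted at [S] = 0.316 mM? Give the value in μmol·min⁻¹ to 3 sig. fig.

The y-intercept is 1/Vmax, so Vmax = 1/0.0136 = 73.5 μmol·min⁻¹.
The slope is Km/Vmax, so Km = 0.00982 × 73.5 = 0.722 mM.
Then v = 73.5 × 0.316/(0.722 + 0.316) = 22.4 μmol·min⁻¹.

22.4 μmol·min⁻¹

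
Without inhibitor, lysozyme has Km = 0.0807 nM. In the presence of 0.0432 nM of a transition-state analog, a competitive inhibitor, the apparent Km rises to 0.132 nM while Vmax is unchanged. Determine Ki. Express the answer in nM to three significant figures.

Competitive: Km,app = α·Km with α = 1 + [I]/Ki.
α = Km,app/Km = 0.132/0.0807 = 1.636.
Ki = [I]/(α − 1) = 0.0432/0.6357 = 0.0680 nM.

0.0680 nM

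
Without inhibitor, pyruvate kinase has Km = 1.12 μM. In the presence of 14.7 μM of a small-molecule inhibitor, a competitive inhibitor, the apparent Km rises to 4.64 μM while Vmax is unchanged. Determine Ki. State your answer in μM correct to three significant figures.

Competitive: Km,app = α·Km with α = 1 + [I]/Ki.
α = Km,app/Km = 4.64/1.12 = 4.143.
Ki = [I]/(α − 1) = 14.7/3.143 = 4.68 μM.

4.68 μM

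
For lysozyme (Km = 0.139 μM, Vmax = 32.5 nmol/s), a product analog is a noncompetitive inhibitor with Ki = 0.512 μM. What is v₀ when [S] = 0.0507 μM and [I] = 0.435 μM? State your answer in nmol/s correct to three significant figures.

4.70 nmol/s

With α = 1 + [I]/Ki = 1 + 0.435/0.512 = 1.850, the noncompetitive rate law is v = (Vmax/α)·[S] / (Km + [S]).
v = (32.5/1.850)×0.0507 / (0.139 + 0.0507) = 0.8909/0.1897 = 4.70 nmol/s.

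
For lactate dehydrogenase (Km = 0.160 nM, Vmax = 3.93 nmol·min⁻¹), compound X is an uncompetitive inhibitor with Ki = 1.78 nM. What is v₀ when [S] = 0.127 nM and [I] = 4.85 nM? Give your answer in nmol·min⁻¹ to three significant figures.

0.788 nmol·min⁻¹

With α = 1 + [I]/Ki = 1 + 4.85/1.78 = 3.725, the uncompetitive rate law is v = (Vmax/α)·[S] / (Km/α + [S]).
v = (3.93/3.725)×0.127 / (0.160/3.725 + 0.127) = 0.1340/0.1700 = 0.788 nmol·min⁻¹.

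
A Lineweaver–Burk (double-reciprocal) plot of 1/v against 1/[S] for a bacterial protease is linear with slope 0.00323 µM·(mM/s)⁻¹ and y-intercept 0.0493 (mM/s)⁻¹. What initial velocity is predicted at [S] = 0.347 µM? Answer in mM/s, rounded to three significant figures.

The y-intercept is 1/Vmax, so Vmax = 1/0.0493 = 20.3 mM/s.
The slope is Km/Vmax, so Km = 0.00323 × 20.3 = 0.0655 µM.
Then v = 20.3 × 0.347/(0.0655 + 0.347) = 17.1 mM/s.

17.1 mM/s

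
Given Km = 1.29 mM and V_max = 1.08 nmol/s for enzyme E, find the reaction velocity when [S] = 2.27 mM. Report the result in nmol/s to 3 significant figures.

0.689 nmol/s

[S]/(Km+[S]) = 2.27/3.560 = 0.6376, the fractional saturation.
v = 0.6376 × Vmax = 0.6376 × 1.08 = 0.689 nmol/s.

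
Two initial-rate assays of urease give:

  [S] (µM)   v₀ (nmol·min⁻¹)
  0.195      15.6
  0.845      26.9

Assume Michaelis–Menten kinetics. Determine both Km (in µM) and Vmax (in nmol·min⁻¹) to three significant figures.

Km = 0.235 µM; Vmax = 34.4 nmol·min⁻¹

From v = Vmax[S]/(Km+[S]), each point gives Vmax = v(Km+[S])/[S].
Equating: 15.6(Km+0.195)/0.195 = 26.9(Km+0.845)/0.845.
80.00·Km + 15.6 = 31.83·Km + 26.9, so (80.00 − 31.83)·Km = 26.9 − 15.6.
Km = 11.30/48.17 = 0.235 µM; then Vmax = 15.6(0.235+0.195)/0.195 = 34.4 nmol·min⁻¹.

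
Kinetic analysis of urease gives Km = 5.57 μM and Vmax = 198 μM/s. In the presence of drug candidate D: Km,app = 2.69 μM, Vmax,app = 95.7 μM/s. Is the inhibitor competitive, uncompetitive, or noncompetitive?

uncompetitive

Both Km and Vmax decrease by the same factor (~2.07-fold) — characteristic of uncompetitive inhibition.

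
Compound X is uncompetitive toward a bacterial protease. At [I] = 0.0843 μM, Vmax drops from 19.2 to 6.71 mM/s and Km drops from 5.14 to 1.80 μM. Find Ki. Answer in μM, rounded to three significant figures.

0.0453 μM

Uncompetitive: Vmax,app = Vmax/α (and Km,app = Km/α) with α = 1 + [I]/Ki.
α = Vmax/Vmax,app = 19.2/6.71 = 2.861.
Ki = [I]/(α − 1) = 0.0843/1.861 = 0.0453 μM.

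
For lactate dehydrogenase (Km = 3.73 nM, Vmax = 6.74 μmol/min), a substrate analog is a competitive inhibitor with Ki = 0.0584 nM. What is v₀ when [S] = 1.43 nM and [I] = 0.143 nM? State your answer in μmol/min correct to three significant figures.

With α = 1 + [I]/Ki = 1 + 0.143/0.0584 = 3.449, the competitive rate law is v = Vmax[S] / (αKm + [S]).
v = 6.74×1.43 / (3.449×3.73 + 1.43) = 9.638/14.29 = 0.674 μmol/min.

0.674 μmol/min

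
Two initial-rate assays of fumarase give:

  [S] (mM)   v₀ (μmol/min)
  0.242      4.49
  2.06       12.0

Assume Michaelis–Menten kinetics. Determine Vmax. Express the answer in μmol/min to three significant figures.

From v = Vmax[S]/(Km+[S]), each point gives Vmax = v(Km+[S])/[S].
Equating: 4.49(Km+0.242)/0.242 = 12.0(Km+2.06)/2.06.
18.55·Km + 4.49 = 5.825·Km + 12.0, so (18.55 − 5.825)·Km = 12.0 − 4.49.
Km = 7.510/12.73 = 0.590 mM; then Vmax = 4.49(0.590+0.242)/0.242 = 15.4 μmol/min.

15.4 μmol/min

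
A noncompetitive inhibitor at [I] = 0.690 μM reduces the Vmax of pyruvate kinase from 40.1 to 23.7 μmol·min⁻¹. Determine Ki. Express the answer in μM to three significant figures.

Noncompetitive: Vmax,app = Vmax/α with α = 1 + [I]/Ki.
α = Vmax/Vmax,app = 40.1/23.7 = 1.692.
Ki = [I]/(α − 1) = 0.690/0.6920 = 0.997 μM.

0.997 μM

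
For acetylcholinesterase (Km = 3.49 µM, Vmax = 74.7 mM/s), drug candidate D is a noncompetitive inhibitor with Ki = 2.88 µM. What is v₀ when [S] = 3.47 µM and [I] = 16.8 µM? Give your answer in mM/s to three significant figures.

5.45 mM/s

α = 1 + [I]/Ki = 1 + 16.8/2.88 = 6.833.
For a noncompetitive inhibitor, Vmax is reduced to Vmax/α while Km is unchanged: Km,app = 3.49 µM, Vmax,app = 10.9 mM/s.
v = Vmax,app·[S]/(Km,app + [S]) = 10.9 × 3.47/(3.49 + 3.47) = 5.45 mM/s.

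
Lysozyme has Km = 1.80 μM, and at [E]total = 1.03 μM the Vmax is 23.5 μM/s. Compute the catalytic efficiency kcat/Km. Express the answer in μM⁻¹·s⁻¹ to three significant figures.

kcat = Vmax/[E]total = 23.5/1.03 = 22.8 s⁻¹.
kcat/Km = 22.8/1.80 = 12.7 μM⁻¹·s⁻¹.

12.7 μM⁻¹·s⁻¹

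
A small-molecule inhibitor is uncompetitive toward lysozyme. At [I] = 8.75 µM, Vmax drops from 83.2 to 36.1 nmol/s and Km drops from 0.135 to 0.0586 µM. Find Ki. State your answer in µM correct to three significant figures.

Uncompetitive: Vmax,app = Vmax/α (and Km,app = Km/α) with α = 1 + [I]/Ki.
α = Vmax/Vmax,app = 83.2/36.1 = 2.305.
Ki = [I]/(α − 1) = 8.75/1.305 = 6.71 µM.

6.71 µM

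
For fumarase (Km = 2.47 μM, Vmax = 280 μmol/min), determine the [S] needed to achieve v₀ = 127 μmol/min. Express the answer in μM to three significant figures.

The required fractional saturation is v/Vmax = 127/280 = 0.4536.
Then [S]/(Km+[S]) = 0.4536 ⇒ [S] = 2.47 × 0.4536/(1 − 0.4536) = 2.05 μM.

2.05 μM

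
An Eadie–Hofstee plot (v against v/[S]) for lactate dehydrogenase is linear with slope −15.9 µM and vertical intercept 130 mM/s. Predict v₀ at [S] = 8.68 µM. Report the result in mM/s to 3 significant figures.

45.9 mM/s

In the Eadie–Hofstee form v = Vmax − Km·(v/[S]), the slope is −Km and the intercept is Vmax, so Km = 15.9 µM and Vmax = 130 mM/s.
v = 130 × 8.68/(15.9 + 8.68) = 45.9 mM/s.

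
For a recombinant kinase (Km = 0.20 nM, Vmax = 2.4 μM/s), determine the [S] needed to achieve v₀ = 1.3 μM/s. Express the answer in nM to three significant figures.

Rearranging v = Vmax[S]/(Km+[S]) gives [S] = Km·v/(Vmax − v).
[S] = 0.20 × 1.3 / (2.4 − 1.3) = 0.2600/1.100 = 0.236 nM.

0.236 nM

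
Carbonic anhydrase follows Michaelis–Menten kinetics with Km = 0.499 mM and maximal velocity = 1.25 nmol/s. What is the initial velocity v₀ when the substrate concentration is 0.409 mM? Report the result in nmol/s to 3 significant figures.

v = Vmax·[S]/(Km + [S]) = 1.25 × 0.409 / (0.499 + 0.409)
  = 0.5112 / 0.9080 = 0.563 nmol/s.

0.563 nmol/s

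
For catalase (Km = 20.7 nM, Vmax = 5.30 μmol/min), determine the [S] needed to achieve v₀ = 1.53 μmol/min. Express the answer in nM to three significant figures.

Rearranging v = Vmax[S]/(Km+[S]) gives [S] = Km·v/(Vmax − v).
[S] = 20.7 × 1.53 / (5.30 − 1.53) = 31.67/3.770 = 8.40 nM.

8.40 nM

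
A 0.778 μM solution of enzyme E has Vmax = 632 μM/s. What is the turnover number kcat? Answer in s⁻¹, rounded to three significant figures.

812 s⁻¹

kcat = Vmax/[E]total = 632 μM/s / 0.778 μM = 812 s⁻¹.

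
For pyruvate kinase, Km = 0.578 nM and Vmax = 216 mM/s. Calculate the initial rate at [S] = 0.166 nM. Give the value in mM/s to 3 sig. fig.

48.2 mM/s

[S]/(Km+[S]) = 0.166/0.7440 = 0.2231, the fractional saturation.
v = 0.2231 × Vmax = 0.2231 × 216 = 48.2 mM/s.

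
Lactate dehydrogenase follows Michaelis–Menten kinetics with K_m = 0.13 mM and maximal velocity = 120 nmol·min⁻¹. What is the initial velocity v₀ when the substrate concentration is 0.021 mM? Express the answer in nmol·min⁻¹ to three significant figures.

v = Vmax·[S]/(Km + [S]) = 120 × 0.021 / (0.13 + 0.021)
  = 2.520 / 0.1510 = 16.7 nmol·min⁻¹.

16.7 nmol·min⁻¹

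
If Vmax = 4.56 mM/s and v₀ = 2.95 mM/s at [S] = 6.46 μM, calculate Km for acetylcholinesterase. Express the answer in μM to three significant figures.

v/Vmax = 2.95/4.56 = 0.6469 = [S]/(Km+[S]).
So Km + [S] = [S]/0.6469 = 9.986 μM, giving Km = 9.986 − 6.46 = 3.53 μM.

3.53 μM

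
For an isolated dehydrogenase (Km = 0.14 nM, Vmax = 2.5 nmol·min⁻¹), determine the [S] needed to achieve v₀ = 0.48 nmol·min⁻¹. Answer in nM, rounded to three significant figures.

Rearranging v = Vmax[S]/(Km+[S]) gives [S] = Km·v/(Vmax − v).
[S] = 0.14 × 0.48 / (2.5 − 0.48) = 0.06720/2.020 = 0.0333 nM.

0.0333 nM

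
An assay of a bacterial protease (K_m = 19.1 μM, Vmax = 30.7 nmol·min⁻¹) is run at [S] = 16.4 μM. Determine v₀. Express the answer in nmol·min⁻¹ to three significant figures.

14.2 nmol·min⁻¹

v = Vmax·[S]/(Km + [S]) = 30.7 × 16.4 / (19.1 + 16.4)
  = 503.5 / 35.50 = 14.2 nmol·min⁻¹.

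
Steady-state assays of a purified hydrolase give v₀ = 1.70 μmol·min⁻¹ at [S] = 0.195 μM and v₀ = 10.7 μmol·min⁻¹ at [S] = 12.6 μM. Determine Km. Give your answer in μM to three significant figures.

In reciprocal form, 1/v = (Km/Vmax)·(1/[S]) + 1/Vmax. The two points give (1/[S], 1/v) = (5.128, 0.5882) and (0.07937, 0.09346).
Slope = (0.5882 − 0.09346)/(5.128 − 0.07937) = 0.09800; intercept = 0.5882 − 0.09800×5.128 = 0.08568.
Vmax = 1/intercept = 11.7 μmol·min⁻¹; Km = slope × Vmax = 0.09800 × 11.7 = 1.14 μM.

1.14 μM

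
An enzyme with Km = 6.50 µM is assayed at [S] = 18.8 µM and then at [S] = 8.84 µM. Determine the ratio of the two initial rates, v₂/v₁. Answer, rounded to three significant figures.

0.776

The fractional saturations are [S]/(Km+[S]) = 18.8/25.30 = 0.7431 and 8.84/15.34 = 0.5763.
v₂/v₁ is just their ratio: 0.5763/0.7431 = 0.776.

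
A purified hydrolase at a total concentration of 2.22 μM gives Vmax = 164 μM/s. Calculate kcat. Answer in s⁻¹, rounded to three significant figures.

kcat = Vmax/[E]total = 164 μM/s / 2.22 μM = 73.9 s⁻¹.

73.9 s⁻¹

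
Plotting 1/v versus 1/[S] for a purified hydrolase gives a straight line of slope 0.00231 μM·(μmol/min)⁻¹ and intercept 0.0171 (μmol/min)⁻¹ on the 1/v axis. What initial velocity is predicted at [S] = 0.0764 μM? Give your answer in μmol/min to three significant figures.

21.1 μmol/min

The y-intercept is 1/Vmax, so Vmax = 1/0.0171 = 58.5 μmol/min.
The slope is Km/Vmax, so Km = 0.00231 × 58.5 = 0.135 μM.
Then v = 58.5 × 0.0764/(0.135 + 0.0764) = 21.1 μmol/min.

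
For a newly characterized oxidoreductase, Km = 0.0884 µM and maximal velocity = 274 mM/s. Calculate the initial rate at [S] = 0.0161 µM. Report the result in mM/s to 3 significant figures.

42.2 mM/s

[S]/(Km+[S]) = 0.0161/0.1045 = 0.1541, the fractional saturation.
v = 0.1541 × Vmax = 0.1541 × 274 = 42.2 mM/s.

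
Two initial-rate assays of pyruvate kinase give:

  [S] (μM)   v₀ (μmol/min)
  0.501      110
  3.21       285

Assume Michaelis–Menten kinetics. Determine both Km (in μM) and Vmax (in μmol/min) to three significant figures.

Km = 1.34 μM; Vmax = 404 μmol/min

In reciprocal form, 1/v = (Km/Vmax)·(1/[S]) + 1/Vmax. The two points give (1/[S], 1/v) = (1.996, 0.009091) and (0.3115, 0.003509).
Slope = (0.009091 − 0.003509)/(1.996 − 0.3115) = 0.003314; intercept = 0.009091 − 0.003314×1.996 = 0.002476.
Vmax = 1/intercept = 404 μmol/min; Km = slope × Vmax = 0.003314 × 404 = 1.34 μM.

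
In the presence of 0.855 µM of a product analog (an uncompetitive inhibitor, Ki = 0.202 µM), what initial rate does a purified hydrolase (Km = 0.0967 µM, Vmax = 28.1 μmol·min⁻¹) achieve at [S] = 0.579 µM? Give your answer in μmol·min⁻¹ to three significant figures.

α = 1 + [I]/Ki = 1 + 0.855/0.202 = 5.233.
For an uncompetitive inhibitor, both parameters are divided by α, giving Vmax/α and Km/α: Km,app = 0.0185 µM, Vmax,app = 5.37 μmol·min⁻¹.
v = Vmax,app·[S]/(Km,app + [S]) = 5.37 × 0.579/(0.0185 + 0.579) = 5.20 μmol·min⁻¹.

5.20 μmol·min⁻¹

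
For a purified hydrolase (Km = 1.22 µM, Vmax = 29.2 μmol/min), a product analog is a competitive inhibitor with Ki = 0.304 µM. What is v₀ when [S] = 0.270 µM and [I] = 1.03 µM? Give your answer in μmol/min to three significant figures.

α = 1 + [I]/Ki = 1 + 1.03/0.304 = 4.388.
For a competitive inhibitor, Vmax is unchanged and the apparent Km becomes α·Km: Km,app = 5.35 µM, Vmax,app = 29.2 μmol/min.
v = Vmax,app·[S]/(Km,app + [S]) = 29.2 × 0.270/(5.35 + 0.270) = 1.40 μmol/min.

1.40 μmol/min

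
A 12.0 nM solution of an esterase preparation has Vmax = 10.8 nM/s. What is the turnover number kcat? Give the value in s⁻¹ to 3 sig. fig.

0.900 s⁻¹

kcat = Vmax/[E]total = 10.8 nM/s / 12.0 nM = 0.900 s⁻¹.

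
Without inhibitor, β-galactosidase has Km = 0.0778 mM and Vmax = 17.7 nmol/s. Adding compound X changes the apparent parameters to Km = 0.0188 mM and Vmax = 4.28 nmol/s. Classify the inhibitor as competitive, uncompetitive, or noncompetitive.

uncompetitive

Both Km and Vmax decrease by the same factor (~4.14-fold) — characteristic of uncompetitive inhibition.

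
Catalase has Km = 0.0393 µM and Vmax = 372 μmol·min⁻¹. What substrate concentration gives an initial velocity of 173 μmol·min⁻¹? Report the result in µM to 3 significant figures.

0.0342 µM

Rearranging v = Vmax[S]/(Km+[S]) gives [S] = Km·v/(Vmax − v).
[S] = 0.0393 × 173 / (372 − 173) = 6.799/199.0 = 0.0342 µM.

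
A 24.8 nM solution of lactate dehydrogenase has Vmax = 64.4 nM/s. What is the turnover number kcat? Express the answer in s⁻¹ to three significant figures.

kcat = Vmax/[E]total = 64.4 nM/s / 24.8 nM = 2.60 s⁻¹.

2.60 s⁻¹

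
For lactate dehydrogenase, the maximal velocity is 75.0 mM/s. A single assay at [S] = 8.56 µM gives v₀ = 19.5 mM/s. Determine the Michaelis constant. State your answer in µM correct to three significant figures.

From v = Vmax[S]/(Km+[S]), Km = [S](Vmax − v)/v.
Km = 8.56 × (75.0 − 19.5) / 19.5 = 475.1/19.5 = 24.4 µM.

24.4 µM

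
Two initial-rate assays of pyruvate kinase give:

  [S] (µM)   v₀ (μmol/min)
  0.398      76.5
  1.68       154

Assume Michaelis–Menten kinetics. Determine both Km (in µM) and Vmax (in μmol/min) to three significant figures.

Km = 0.771 µM; Vmax = 225 μmol/min

From v = Vmax[S]/(Km+[S]), each point gives Vmax = v(Km+[S])/[S].
Equating: 76.5(Km+0.398)/0.398 = 154(Km+1.68)/1.68.
192.2·Km + 76.5 = 91.67·Km + 154, so (192.2 − 91.67)·Km = 154 − 76.5.
Km = 77.50/100.5 = 0.771 µM; then Vmax = 76.5(0.771+0.398)/0.398 = 225 μmol/min.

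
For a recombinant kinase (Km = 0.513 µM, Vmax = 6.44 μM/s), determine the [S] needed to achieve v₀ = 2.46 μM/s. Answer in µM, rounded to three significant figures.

The required fractional saturation is v/Vmax = 2.46/6.44 = 0.3820.
Then [S]/(Km+[S]) = 0.3820 ⇒ [S] = 0.513 × 0.3820/(1 − 0.3820) = 0.317 µM.

0.317 µM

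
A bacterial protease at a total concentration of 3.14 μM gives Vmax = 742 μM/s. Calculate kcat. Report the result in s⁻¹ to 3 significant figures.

kcat = Vmax/[E]total = 742 μM/s / 3.14 μM = 236 s⁻¹.

236 s⁻¹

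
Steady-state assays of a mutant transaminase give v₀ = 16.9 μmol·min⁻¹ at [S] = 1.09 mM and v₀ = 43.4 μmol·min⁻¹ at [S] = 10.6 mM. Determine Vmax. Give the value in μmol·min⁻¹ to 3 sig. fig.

In reciprocal form, 1/v = (Km/Vmax)·(1/[S]) + 1/Vmax. The two points give (1/[S], 1/v) = (0.9174, 0.05917) and (0.09434, 0.02304).
Slope = (0.05917 − 0.02304)/(0.9174 − 0.09434) = 0.04390; intercept = 0.05917 − 0.04390×0.9174 = 0.01890.
Vmax = 1/intercept = 52.9 μmol·min⁻¹; Km = slope × Vmax = 0.04390 × 52.9 = 2.32 mM.

52.9 μmol·min⁻¹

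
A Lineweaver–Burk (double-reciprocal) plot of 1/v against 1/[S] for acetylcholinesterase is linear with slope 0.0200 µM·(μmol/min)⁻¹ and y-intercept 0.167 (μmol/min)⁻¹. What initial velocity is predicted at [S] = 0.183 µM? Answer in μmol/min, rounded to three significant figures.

3.62 μmol/min

The y-intercept is 1/Vmax, so Vmax = 1/0.167 = 5.99 μmol/min.
The slope is Km/Vmax, so Km = 0.0200 × 5.99 = 0.120 µM.
Then v = 5.99 × 0.183/(0.120 + 0.183) = 3.62 μmol/min.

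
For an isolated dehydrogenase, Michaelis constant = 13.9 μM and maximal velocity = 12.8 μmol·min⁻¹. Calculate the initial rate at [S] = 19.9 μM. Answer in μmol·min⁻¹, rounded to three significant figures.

7.54 μmol·min⁻¹

[S]/(Km+[S]) = 19.9/33.80 = 0.5888, the fractional saturation.
v = 0.5888 × Vmax = 0.5888 × 12.8 = 7.54 μmol·min⁻¹.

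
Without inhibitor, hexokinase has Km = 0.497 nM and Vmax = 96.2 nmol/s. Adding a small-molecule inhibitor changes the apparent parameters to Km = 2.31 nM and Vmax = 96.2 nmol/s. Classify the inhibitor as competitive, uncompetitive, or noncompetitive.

competitive

Km increases (0.497 → 2.31 nM) while Vmax is unchanged — the hallmark of competitive inhibition.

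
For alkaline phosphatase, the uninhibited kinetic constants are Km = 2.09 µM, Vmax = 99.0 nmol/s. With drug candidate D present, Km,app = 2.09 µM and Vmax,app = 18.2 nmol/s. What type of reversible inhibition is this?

noncompetitive

Vmax decreases (99.0 → 18.2 nmol/s) while Km is unchanged — pure noncompetitive inhibition.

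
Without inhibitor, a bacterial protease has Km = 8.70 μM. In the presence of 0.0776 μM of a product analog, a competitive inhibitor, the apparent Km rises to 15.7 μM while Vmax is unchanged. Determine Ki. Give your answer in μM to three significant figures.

Competitive: Km,app = α·Km with α = 1 + [I]/Ki.
α = Km,app/Km = 15.7/8.70 = 1.805.
Since α = 1 + [I]/Ki, [I]/Ki = 1.805 − 1 = 0.8046 and Ki = 0.0776/0.8046 = 0.0964 μM.

0.0964 μM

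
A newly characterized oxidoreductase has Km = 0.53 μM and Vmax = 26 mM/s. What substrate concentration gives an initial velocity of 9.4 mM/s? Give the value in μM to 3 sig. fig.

Rearranging v = Vmax[S]/(Km+[S]) gives [S] = Km·v/(Vmax − v).
[S] = 0.53 × 9.4 / (26 − 9.4) = 4.982/16.60 = 0.300 μM.

0.300 μM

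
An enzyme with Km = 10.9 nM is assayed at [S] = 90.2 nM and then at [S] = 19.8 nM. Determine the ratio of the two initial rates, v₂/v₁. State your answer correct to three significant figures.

0.723

The fractional saturations are [S]/(Km+[S]) = 90.2/101.1 = 0.8922 and 19.8/30.70 = 0.6450.
v₂/v₁ is just their ratio: 0.6450/0.8922 = 0.723.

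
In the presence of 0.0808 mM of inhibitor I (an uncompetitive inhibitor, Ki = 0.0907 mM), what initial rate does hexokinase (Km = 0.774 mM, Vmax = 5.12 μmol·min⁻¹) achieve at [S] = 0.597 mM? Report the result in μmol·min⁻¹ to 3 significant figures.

With α = 1 + [I]/Ki = 1 + 0.0808/0.0907 = 1.891, the uncompetitive rate law is v = (Vmax/α)·[S] / (Km/α + [S]).
v = (5.12/1.891)×0.597 / (0.774/1.891 + 0.597) = 1.617/1.006 = 1.61 μmol·min⁻¹.

1.61 μmol·min⁻¹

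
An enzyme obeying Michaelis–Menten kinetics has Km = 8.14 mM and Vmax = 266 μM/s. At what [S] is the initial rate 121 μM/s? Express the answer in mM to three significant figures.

6.79 mM

Rearranging v = Vmax[S]/(Km+[S]) gives [S] = Km·v/(Vmax − v).
[S] = 8.14 × 121 / (266 − 121) = 984.9/145.0 = 6.79 mM.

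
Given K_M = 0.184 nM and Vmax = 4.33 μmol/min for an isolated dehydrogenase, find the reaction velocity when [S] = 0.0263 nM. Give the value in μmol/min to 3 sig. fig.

[S]/(Km+[S]) = 0.0263/0.2103 = 0.1251, the fractional saturation.
v = 0.1251 × Vmax = 0.1251 × 4.33 = 0.542 μmol/min.

0.542 μmol/min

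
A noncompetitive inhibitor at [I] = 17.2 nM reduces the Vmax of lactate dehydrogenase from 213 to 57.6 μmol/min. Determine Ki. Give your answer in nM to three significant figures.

6.38 nM

Noncompetitive: Vmax,app = Vmax/α with α = 1 + [I]/Ki.
α = Vmax/Vmax,app = 213/57.6 = 3.698.
Ki = [I]/(α − 1) = 17.2/2.698 = 6.38 nM.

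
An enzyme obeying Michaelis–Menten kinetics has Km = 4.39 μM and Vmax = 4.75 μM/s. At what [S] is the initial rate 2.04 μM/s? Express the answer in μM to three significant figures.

3.30 μM

The required fractional saturation is v/Vmax = 2.04/4.75 = 0.4295.
Then [S]/(Km+[S]) = 0.4295 ⇒ [S] = 4.39 × 0.4295/(1 − 0.4295) = 3.30 μM.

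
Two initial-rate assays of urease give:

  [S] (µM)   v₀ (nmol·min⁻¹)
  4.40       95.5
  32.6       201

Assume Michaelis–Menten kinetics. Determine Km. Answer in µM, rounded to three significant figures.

6.79 µM

In reciprocal form, 1/v = (Km/Vmax)·(1/[S]) + 1/Vmax. The two points give (1/[S], 1/v) = (0.2273, 0.01047) and (0.03067, 0.004975).
Slope = (0.01047 − 0.004975)/(0.2273 − 0.03067) = 0.02796; intercept = 0.01047 − 0.02796×0.2273 = 0.004118.
Vmax = 1/intercept = 243 nmol·min⁻¹; Km = slope × Vmax = 0.02796 × 243 = 6.79 µM.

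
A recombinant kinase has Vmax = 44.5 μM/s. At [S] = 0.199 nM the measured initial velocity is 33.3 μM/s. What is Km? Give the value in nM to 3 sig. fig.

From v = Vmax[S]/(Km+[S]), Km = [S](Vmax − v)/v.
Km = 0.199 × (44.5 − 33.3) / 33.3 = 2.229/33.3 = 0.0669 nM.

0.0669 nM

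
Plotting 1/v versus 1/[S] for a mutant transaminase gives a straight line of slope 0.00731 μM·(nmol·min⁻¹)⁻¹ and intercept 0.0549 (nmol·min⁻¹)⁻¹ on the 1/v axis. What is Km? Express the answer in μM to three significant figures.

y-intercept = 1/Vmax ⇒ Vmax = 18.2 nmol·min⁻¹; slope = Km/Vmax ⇒ Km = slope × Vmax.
Km = 0.00731 × 18.2 = 0.133 μM.

0.133 μM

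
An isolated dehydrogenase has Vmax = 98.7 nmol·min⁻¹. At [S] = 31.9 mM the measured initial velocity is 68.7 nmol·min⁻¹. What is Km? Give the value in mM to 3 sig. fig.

13.9 mM

v/Vmax = 68.7/98.7 = 0.6960 = [S]/(Km+[S]).
So Km + [S] = [S]/0.6960 = 45.83 mM, giving Km = 45.83 − 31.9 = 13.9 mM.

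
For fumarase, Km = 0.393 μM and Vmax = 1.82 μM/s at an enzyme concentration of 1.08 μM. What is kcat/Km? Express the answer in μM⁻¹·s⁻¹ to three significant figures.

kcat = Vmax/[E]total = 1.82/1.08 = 1.69 s⁻¹.
kcat/Km = 1.69/0.393 = 4.29 μM⁻¹·s⁻¹.

4.29 μM⁻¹·s⁻¹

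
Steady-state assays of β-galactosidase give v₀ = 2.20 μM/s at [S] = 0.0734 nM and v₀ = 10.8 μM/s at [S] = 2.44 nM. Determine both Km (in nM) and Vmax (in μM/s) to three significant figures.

Km = 0.337 nM; Vmax = 12.3 μM/s

From v = Vmax[S]/(Km+[S]), each point gives Vmax = v(Km+[S])/[S].
Equating: 2.20(Km+0.0734)/0.0734 = 10.8(Km+2.44)/2.44.
29.97·Km + 2.20 = 4.426·Km + 10.8, so (29.97 − 4.426)·Km = 10.8 − 2.20.
Km = 8.600/25.55 = 0.337 nM; then Vmax = 2.20(0.337+0.0734)/0.0734 = 12.3 μM/s.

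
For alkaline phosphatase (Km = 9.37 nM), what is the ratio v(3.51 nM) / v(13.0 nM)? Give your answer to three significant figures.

0.469

The fractional saturations are [S]/(Km+[S]) = 13.0/22.37 = 0.5811 and 3.51/12.88 = 0.2725.
v₂/v₁ is just their ratio: 0.2725/0.5811 = 0.469.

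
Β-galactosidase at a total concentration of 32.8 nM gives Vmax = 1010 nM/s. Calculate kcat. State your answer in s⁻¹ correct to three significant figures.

kcat = Vmax/[E]total = 1010 nM/s / 32.8 nM = 30.8 s⁻¹.

30.8 s⁻¹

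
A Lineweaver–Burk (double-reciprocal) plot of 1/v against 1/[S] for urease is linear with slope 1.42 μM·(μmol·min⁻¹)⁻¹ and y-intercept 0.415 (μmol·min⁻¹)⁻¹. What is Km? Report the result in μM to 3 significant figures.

3.42 μM

y-intercept = 1/Vmax ⇒ Vmax = 2.41 μmol·min⁻¹; slope = Km/Vmax ⇒ Km = slope × Vmax.
Km = 1.42 × 2.41 = 3.42 μM.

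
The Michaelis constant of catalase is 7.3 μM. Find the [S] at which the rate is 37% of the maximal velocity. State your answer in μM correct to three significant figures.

v/Vmax = [S]/(Km+[S]) = 0.37, so [S] = Km·0.37/(1 − 0.37) = 7.3 × 0.5873.
[S] = 4.29 μM.

4.29 μM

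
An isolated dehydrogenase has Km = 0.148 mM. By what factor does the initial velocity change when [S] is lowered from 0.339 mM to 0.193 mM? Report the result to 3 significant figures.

0.813

The fractional saturations are [S]/(Km+[S]) = 0.339/0.4870 = 0.6961 and 0.193/0.3410 = 0.5660.
v₂/v₁ is just their ratio: 0.5660/0.6961 = 0.813.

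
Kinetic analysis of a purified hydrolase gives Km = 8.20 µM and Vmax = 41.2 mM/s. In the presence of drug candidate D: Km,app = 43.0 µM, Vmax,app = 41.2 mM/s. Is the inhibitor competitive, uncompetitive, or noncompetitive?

competitive

Km increases (8.20 → 43.0 µM) while Vmax is unchanged — the hallmark of competitive inhibition.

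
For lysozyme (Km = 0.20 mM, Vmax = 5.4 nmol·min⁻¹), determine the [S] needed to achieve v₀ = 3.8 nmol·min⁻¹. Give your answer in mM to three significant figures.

Rearranging v = Vmax[S]/(Km+[S]) gives [S] = Km·v/(Vmax − v).
[S] = 0.20 × 3.8 / (5.4 − 3.8) = 0.7600/1.600 = 0.475 mM.

0.475 mM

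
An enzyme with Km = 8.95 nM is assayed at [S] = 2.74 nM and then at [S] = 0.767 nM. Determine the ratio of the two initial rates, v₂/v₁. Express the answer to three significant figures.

0.337

Since Vmax cancels, v₂/v₁ = [S]₂(Km+[S]₁) / [S]₁(Km+[S]₂).
= 0.767×(8.95+2.74) / (2.74×(8.95+0.767)) = 8.966/26.62 = 0.337.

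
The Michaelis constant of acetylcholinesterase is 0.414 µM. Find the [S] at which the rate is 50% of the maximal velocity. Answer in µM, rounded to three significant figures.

v/Vmax = [S]/(Km+[S]) = 0.5, so [S] = Km·0.5/(1 − 0.5) = 0.414 × 1.000.
[S] = 0.414 µM.

0.414 µM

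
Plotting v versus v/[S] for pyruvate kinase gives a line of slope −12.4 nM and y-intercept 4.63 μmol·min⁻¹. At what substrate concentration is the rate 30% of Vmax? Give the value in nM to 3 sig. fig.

The Eadie–Hofstee slope gives Km = 12.4 nM (slope = −Km).
v/Vmax = [S]/(Km+[S]) = 0.3 ⇒ [S] = Km·0.3/(1−0.3) = 12.4 × 0.4286 = 5.31 nM.

5.31 nM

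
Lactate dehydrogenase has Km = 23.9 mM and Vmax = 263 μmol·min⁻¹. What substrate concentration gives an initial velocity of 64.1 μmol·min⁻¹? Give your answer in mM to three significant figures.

7.70 mM

Rearranging v = Vmax[S]/(Km+[S]) gives [S] = Km·v/(Vmax − v).
[S] = 23.9 × 64.1 / (263 − 64.1) = 1532/198.9 = 7.70 mM.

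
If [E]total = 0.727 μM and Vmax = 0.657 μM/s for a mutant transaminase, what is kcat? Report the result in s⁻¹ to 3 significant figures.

0.904 s⁻¹

kcat = Vmax/[E]total = 0.657 μM/s / 0.727 μM = 0.904 s⁻¹.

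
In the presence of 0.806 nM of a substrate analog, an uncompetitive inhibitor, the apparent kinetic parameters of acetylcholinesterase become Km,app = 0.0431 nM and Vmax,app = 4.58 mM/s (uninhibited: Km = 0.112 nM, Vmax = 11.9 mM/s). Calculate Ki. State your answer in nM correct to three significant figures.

Uncompetitive: Vmax,app = Vmax/α (and Km,app = Km/α) with α = 1 + [I]/Ki.
α = Vmax/Vmax,app = 11.9/4.58 = 2.598.
Ki = [I]/(α − 1) = 0.806/1.598 = 0.504 nM.

0.504 nM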